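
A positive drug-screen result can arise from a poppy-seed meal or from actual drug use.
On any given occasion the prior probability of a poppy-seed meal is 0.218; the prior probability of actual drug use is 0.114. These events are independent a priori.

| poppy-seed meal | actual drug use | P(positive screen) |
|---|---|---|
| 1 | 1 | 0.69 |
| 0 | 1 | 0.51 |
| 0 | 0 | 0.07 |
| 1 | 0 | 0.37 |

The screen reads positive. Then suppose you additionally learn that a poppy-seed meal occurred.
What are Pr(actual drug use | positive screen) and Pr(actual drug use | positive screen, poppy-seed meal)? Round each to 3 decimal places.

Pr(actual drug use | positive screen) ≈ 0.343; Pr(actual drug use | positive screen, poppy-seed meal) ≈ 0.194

P(positive screen) = 0.07·0.782·0.886 + 0.51·0.782·0.114 + 0.37·0.218·0.886 + 0.69·0.218·0.114 = 0.048500 + 0.045465 + 0.071465 + 0.017148 = 0.182578
Of this, 0.062613 comes from 0.045465 + 0.017148 (the actual drug use=true cases).
P(actual drug use | positive screen) = 0.062613 / 0.182578 ≈ 0.343

Now also conditioning on poppy-seed meal=true:
Sum P(positive screen|·) weighted by the priors over both values of actual drug use:
  P(positive screen | poppy-seed meal) = 0.37*0.886 + 0.69*0.114
        = 0.327820 + 0.078660 = 0.406480
The terms with actual drug use present sum to 0.078660, so
  P(actual drug use | positive screen, poppy-seed meal) = 0.078660 / 0.406480 ≈ 0.194
The drop from 0.343 to 0.194 is the explaining-away (discounting) effect.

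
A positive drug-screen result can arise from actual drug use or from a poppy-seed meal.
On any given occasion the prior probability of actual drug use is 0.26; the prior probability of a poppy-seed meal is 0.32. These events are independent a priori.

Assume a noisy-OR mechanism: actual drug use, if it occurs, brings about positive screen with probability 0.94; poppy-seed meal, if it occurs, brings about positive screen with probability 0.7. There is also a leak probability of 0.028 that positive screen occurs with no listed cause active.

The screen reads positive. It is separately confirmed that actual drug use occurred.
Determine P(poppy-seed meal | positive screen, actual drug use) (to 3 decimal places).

Under noisy-OR, P(positive screen | causes) = 1 − (1−0.028)·∏(1−qᵢ) over the active causes.
P(positive screen | actual drug use) = 0.94168×0.68 + 0.982504×0.32 = 0.640342 + 0.314401 = 0.954743
The poppy-seed meal-present share is 0.982504×0.32 = 0.314401.
Hence the posterior is 0.314401/0.954743 ≈ 0.329.

P(poppy-seed meal | positive screen, actual drug use) ≈ 0.329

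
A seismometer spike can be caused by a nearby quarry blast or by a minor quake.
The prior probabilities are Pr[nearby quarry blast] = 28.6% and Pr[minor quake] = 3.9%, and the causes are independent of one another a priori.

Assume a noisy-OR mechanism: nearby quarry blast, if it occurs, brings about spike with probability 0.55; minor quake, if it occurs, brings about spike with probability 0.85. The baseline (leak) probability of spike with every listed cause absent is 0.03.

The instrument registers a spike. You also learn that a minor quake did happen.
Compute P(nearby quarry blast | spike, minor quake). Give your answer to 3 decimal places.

P(nearby quarry blast | spike, minor quake) ≈ 0.305

Under noisy-OR, P(spike | causes) = 1 − (1−0.03)·∏(1−qᵢ) over the active causes.
Weight on nearby quarry blast=true, given the evidence: 0.934525·0.286 = 0.267274
The normalizing constant is 0.8545·0.714 + 0.934525·0.286 = 0.877387
Posterior = 0.267274 / 0.877387 ≈ 0.305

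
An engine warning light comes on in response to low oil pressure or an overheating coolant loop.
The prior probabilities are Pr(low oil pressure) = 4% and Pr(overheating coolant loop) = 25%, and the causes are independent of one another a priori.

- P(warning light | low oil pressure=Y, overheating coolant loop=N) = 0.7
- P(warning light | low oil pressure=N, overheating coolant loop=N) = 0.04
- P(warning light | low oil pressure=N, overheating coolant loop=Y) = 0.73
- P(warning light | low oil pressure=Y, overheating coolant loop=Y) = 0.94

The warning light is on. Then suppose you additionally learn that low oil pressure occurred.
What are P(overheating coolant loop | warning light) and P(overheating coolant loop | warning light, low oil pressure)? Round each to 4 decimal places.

P(overheating coolant loop | warning light) ≈ 0.7875; P(overheating coolant loop | warning light, low oil pressure) ≈ 0.3092

P(warning light) = 0.04×0.96×0.75 + 0.73×0.96×0.25 + 0.7×0.04×0.75 + 0.94×0.04×0.25 = 0.028800 + 0.175200 + 0.021000 + 0.009400 = 0.234400
Of this, 0.184600 comes from 0.175200 + 0.009400 (the overheating coolant loop=true cases).
So P(overheating coolant loop | warning light) = 0.184600/0.234400 ≈ 0.7875.

Now also conditioning on low oil pressure=true:
Weight on overheating coolant loop=true, given the evidence: 0.94*0.25 = 0.235000
Denominator P(warning light | low oil pressure): 0.7*0.75 + 0.94*0.25 = 0.760000
Posterior = 0.235000 / 0.760000 ≈ 0.3092
— low oil pressure explains away the evidence for overheating coolant loop.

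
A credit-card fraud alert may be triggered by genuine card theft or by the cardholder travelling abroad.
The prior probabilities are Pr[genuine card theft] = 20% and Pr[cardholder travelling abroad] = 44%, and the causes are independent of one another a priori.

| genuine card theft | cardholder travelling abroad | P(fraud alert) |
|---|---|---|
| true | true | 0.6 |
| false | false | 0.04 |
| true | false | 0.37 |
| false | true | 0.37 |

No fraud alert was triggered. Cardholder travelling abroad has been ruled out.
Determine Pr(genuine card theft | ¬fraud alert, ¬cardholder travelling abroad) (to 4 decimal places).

Numerator (weight on configurations with genuine card theft): 0.63·0.2 = 0.126000
Normalizer over all consistent configurations: 0.96·0.8 + 0.63·0.2 = 0.894000
Posterior = 0.126000 / 0.894000 ≈ 0.1409

Pr(genuine card theft | ¬fraud alert, ¬cardholder travelling abroad) ≈ 0.1409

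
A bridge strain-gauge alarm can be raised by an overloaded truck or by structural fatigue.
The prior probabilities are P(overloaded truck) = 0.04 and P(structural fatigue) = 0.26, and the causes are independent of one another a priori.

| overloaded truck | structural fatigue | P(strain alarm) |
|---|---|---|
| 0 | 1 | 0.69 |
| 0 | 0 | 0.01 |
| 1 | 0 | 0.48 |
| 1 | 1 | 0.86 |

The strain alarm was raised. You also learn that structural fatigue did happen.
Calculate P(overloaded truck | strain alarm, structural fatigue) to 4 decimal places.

P(overloaded truck | strain alarm, structural fatigue) ≈ 0.0494

Enumerate both values of overloaded truck and weight by the priors:
  P(strain alarm | structural fatigue) = 0.69·0.96 + 0.86·0.04
        = 0.662400 + 0.034400 = 0.696800
Keeping only the overloaded truck-present terms gives 0.034400, so
  P(overloaded truck | strain alarm, structural fatigue) = 0.034400 / 0.696800 ≈ 0.0494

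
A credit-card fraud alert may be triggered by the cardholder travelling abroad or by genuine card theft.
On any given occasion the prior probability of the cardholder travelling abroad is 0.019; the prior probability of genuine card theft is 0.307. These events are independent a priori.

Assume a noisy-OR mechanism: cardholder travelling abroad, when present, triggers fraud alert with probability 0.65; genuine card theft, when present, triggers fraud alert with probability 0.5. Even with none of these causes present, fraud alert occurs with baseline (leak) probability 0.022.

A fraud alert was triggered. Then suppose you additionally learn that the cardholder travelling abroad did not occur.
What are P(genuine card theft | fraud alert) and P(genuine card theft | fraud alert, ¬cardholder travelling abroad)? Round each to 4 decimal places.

P(genuine card theft | fraud alert) ≈ 0.8705; P(genuine card theft | fraud alert, ¬cardholder travelling abroad) ≈ 0.9114

Under noisy-OR, P(fraud alert | causes) = 1 − (1−0.022)·∏(1−qᵢ) over the active causes.
Enumerate the 4 (cardholder travelling abroad, genuine card theft) configurations and weight by the priors:
  P(fraud alert) = 0.022*0.981*0.693 + 0.511*0.981*0.307 + 0.6577*0.019*0.693 + 0.82885*0.019*0.307
        = 0.014956 + 0.153896 + 0.008660 + 0.004835 = 0.182347
Keeping only the genuine card theft-present terms gives 0.158731, so
  P(genuine card theft | fraud alert) = 0.158731 / 0.182347 ≈ 0.8705

With the extra evidence:
Enumerate both values of genuine card theft and weight by the priors:
  P(fraud alert | ¬cardholder travelling abroad) = 0.022×0.693 + 0.511×0.307
        = 0.015246 + 0.156877 = 0.172123
Keeping only the genuine card theft-present terms gives 0.156877, so
  P(genuine card theft | fraud alert, ¬cardholder travelling abroad) = 0.156877 / 0.172123 ≈ 0.9114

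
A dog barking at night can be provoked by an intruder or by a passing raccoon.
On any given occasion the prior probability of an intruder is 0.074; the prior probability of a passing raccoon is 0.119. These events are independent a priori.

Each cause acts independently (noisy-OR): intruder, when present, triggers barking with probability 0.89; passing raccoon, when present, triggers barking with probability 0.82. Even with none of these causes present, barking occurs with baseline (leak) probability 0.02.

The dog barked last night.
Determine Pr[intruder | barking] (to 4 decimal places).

Pr[intruder | barking] ≈ 0.3842

Under noisy-OR, P(barking | causes) = 1 − (1−0.02)·∏(1−qᵢ) over the active causes.
Weight on intruder=true, given the evidence: 0.058166 + 0.008635 = 0.066801
The normalizing constant is 0.02*0.926*0.881 + 0.8236*0.926*0.119 + 0.8922*0.074*0.881 + 0.980596*0.074*0.119 = 0.173873
Posterior = 0.066801 / 0.173873 ≈ 0.3842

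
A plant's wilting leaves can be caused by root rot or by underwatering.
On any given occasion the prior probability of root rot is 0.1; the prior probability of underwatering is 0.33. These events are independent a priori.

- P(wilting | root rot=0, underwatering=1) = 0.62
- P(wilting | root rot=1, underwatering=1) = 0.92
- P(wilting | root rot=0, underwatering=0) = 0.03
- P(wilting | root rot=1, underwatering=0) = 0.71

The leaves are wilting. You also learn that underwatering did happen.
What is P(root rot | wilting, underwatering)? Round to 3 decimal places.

P(root rot | wilting, underwatering) ≈ 0.142

Numerator (weight on configurations with root rot): 0.92*0.1 = 0.092000
Denominator P(wilting | underwatering): 0.62*0.9 + 0.92*0.1 = 0.650000
P(root rot | wilting, underwatering) = 0.092000/0.650000 ≈ 0.142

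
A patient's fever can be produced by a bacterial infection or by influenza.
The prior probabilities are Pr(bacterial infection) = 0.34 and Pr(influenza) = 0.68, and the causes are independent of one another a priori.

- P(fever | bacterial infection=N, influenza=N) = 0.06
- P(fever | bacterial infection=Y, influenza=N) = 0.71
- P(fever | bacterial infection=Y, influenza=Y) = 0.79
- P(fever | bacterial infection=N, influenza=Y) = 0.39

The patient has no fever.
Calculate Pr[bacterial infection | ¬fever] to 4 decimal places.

Pr[bacterial infection | ¬fever] ≈ 0.1450

Sum P(¬fever|·) weighted by the priors over the 4 (bacterial infection, influenza) configurations:
  P(¬fever) = 0.94·0.66·0.32 + 0.61·0.66·0.68 + 0.29·0.34·0.32 + 0.21·0.34·0.68
        = 0.198528 + 0.273768 + 0.031552 + 0.048552 = 0.552400
Keeping only the bacterial infection-present terms gives 0.080104, so
  P(bacterial infection | ¬fever) = 0.080104 / 0.552400 ≈ 0.1450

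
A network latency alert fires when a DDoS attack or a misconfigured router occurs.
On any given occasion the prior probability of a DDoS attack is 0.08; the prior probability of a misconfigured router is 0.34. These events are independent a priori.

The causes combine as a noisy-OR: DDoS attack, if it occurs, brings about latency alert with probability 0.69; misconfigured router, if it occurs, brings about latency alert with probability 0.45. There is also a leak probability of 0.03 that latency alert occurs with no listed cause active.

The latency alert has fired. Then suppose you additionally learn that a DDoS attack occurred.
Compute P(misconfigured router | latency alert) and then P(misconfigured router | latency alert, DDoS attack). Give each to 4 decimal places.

Under noisy-OR, P(latency alert | causes) = 1 − (1−0.03)·∏(1−qᵢ) over the active causes.
Sum P(latency alert|·) weighted by the priors over the 4 (DDoS attack, misconfigured router) configurations:
  P(latency alert) = 0.03·0.92·0.66 + 0.4665·0.92·0.34 + 0.6993·0.08·0.66 + 0.834615·0.08·0.34
        = 0.018216 + 0.145921 + 0.036923 + 0.022702 = 0.223762
Configurations with misconfigured router contribute 0.168623, so
  P(misconfigured router | latency alert) = 0.168623 / 0.223762 ≈ 0.7536

Now also conditioning on DDoS attack=true:
P(latency alert | DDoS attack) = 0.6993×0.66 + 0.834615×0.34 = 0.461538 + 0.283769 = 0.745307
The misconfigured router-present share is 0.834615×0.34 = 0.283769.
P(misconfigured router | latency alert, DDoS attack) = 0.283769 / 0.745307 ≈ 0.3807
The drop from 0.7536 to 0.3807 is the explaining-away (discounting) effect.

P(misconfigured router | latency alert) ≈ 0.7536; P(misconfigured router | latency alert, DDoS attack) ≈ 0.3807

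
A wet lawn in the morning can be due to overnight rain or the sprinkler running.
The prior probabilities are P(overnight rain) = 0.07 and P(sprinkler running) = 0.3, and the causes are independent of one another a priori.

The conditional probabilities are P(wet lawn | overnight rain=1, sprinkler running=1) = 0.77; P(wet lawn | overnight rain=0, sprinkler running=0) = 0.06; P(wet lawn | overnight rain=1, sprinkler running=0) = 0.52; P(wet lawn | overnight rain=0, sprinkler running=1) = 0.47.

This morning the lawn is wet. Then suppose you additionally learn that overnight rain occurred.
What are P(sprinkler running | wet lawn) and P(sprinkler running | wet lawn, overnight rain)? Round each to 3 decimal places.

Enumerate the 4 (overnight rain, sprinkler running) configurations and weight by the priors:
  P(wet lawn) = 0.06·0.93·0.7 + 0.47·0.93·0.3 + 0.52·0.07·0.7 + 0.77·0.07·0.3
        = 0.039060 + 0.131130 + 0.025480 + 0.016170 = 0.211840
The terms with sprinkler running present sum to 0.147300, so
  P(sprinkler running | wet lawn) = 0.147300 / 0.211840 ≈ 0.695

With the extra evidence:
For the numerator, keep only sprinkler running=true terms: 0.77·0.3 = 0.231000
The normalizing constant is 0.52·0.7 + 0.77·0.3 = 0.595000
P(sprinkler running | wet lawn, overnight rain) = 0.231000/0.595000 ≈ 0.388
Conditioning on overnight rain lowers the posterior on sprinkler running: the classic explaining-away effect in a common-effect structure.

P(sprinkler running | wet lawn) ≈ 0.695; P(sprinkler running | wet lawn, overnight rain) ≈ 0.388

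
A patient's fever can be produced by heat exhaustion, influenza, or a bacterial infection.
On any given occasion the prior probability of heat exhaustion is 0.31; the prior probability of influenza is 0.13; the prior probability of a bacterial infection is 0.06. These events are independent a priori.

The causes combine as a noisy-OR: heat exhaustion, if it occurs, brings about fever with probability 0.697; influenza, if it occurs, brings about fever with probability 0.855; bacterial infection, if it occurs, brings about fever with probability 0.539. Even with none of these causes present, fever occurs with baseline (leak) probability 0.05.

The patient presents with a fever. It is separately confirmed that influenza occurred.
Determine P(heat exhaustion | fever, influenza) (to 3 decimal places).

Under noisy-OR, P(fever | causes) = 1 − (1−0.05)·∏(1−qᵢ) over the active causes.
P(fever | influenza) = 0.86225*0.69*0.94 + 0.936497*0.69*0.06 + 0.958262*0.31*0.94 + 0.980759*0.31*0.06 = 0.559255 + 0.038771 + 0.279238 + 0.018242 = 0.895506
The heat exhaustion-present share is 0.279238 + 0.018242 = 0.297480.
Hence the posterior is 0.297480/0.895506 ≈ 0.332.

P(heat exhaustion | fever, influenza) ≈ 0.332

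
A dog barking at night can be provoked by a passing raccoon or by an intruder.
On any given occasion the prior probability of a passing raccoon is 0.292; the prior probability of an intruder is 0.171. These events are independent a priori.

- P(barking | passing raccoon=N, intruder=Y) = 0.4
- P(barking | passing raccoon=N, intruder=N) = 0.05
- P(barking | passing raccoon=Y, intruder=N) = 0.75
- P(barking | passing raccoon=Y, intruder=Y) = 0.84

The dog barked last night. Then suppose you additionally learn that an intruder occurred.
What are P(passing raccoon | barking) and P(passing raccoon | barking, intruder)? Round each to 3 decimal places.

Enumerate the 4 (passing raccoon, intruder) configurations and weight by the priors:
  P(barking) = 0.05·0.708·0.829 + 0.4·0.708·0.171 + 0.75·0.292·0.829 + 0.84·0.292·0.171
        = 0.029347 + 0.048427 + 0.181551 + 0.041943 = 0.301268
The terms with passing raccoon present sum to 0.223494, so
  P(passing raccoon | barking) = 0.223494 / 0.301268 ≈ 0.742

Now also conditioning on intruder=true:
Numerator (weight on configurations with passing raccoon): 0.84×0.292 = 0.245280
Normalizer over all consistent configurations: 0.4×0.708 + 0.84×0.292 = 0.528480
P(passing raccoon | barking, intruder) = 0.245280/0.528480 ≈ 0.464
This is intercausal reasoning (explaining away): once intruder accounts for the barking, passing raccoon becomes less likely.

P(passing raccoon | barking) ≈ 0.742; P(passing raccoon | barking, intruder) ≈ 0.464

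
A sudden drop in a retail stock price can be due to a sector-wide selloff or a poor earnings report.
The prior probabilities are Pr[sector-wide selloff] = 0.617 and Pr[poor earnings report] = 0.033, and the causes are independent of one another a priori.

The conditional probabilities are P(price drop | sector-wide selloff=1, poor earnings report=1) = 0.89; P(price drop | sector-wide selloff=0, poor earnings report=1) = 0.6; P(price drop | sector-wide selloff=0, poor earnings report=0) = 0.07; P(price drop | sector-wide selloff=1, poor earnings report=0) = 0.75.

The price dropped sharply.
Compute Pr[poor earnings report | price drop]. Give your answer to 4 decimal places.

Pr[poor earnings report | price drop] ≈ 0.0515

P(price drop) = 0.07*0.383*0.967 + 0.6*0.383*0.033 + 0.75*0.617*0.967 + 0.89*0.617*0.033 = 0.025925 + 0.007583 + 0.447479 + 0.018121 = 0.499108
The poor earnings report-present share is 0.007583 + 0.018121 = 0.025704.
So P(poor earnings report | price drop) = 0.025704/0.499108 ≈ 0.0515.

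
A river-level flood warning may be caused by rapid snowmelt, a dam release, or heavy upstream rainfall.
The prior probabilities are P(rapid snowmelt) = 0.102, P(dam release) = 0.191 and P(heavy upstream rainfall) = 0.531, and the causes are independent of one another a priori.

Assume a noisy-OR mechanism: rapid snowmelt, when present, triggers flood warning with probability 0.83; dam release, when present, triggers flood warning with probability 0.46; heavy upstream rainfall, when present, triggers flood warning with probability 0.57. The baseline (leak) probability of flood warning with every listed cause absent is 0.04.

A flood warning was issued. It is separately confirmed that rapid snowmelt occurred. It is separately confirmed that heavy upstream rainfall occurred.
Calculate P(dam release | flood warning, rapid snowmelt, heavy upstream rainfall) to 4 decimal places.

Under noisy-OR, P(flood warning | causes) = 1 − (1−0.04)·∏(1−qᵢ) over the active causes.
P(flood warning | rapid snowmelt, heavy upstream rainfall) = 0.929824·0.809 + 0.962105·0.191 = 0.752228 + 0.183762 = 0.935990
The dam release-present share is 0.962105·0.191 = 0.183762.
Hence the posterior is 0.183762/0.935990 ≈ 0.1963.

P(dam release | flood warning, rapid snowmelt, heavy upstream rainfall) ≈ 0.1963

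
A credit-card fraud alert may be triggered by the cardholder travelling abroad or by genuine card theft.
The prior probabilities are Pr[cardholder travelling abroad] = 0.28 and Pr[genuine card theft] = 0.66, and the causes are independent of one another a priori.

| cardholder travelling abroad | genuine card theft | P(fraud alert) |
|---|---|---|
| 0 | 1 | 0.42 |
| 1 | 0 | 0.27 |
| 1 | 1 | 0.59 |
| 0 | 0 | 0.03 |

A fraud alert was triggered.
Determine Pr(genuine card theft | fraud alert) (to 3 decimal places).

P(fraud alert) = 0.03*0.72*0.34 + 0.42*0.72*0.66 + 0.27*0.28*0.34 + 0.59*0.28*0.66 = 0.007344 + 0.199584 + 0.025704 + 0.109032 = 0.341664
Restricting to configurations with genuine card theft present: 0.199584 + 0.109032 = 0.308616.
P(genuine card theft | fraud alert) = 0.308616 / 0.341664 ≈ 0.903

Pr(genuine card theft | fraud alert) ≈ 0.903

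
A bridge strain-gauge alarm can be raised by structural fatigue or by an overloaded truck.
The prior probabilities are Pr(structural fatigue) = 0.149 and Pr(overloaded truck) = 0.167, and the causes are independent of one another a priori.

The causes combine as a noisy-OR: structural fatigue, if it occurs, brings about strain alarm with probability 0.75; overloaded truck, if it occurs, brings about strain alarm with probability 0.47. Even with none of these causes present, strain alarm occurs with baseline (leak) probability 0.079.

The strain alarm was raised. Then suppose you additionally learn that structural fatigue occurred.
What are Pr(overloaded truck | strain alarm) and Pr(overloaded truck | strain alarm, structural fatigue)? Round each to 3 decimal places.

Under noisy-OR, P(strain alarm | causes) = 1 − (1−0.079)·∏(1−qᵢ) over the active causes.
P(strain alarm) = 0.079*0.851*0.833 + 0.51187*0.851*0.167 + 0.76975*0.149*0.833 + 0.877968*0.149*0.167 = 0.056002 + 0.072745 + 0.095539 + 0.021846 = 0.246132
The overloaded truck-present share is 0.072745 + 0.021846 = 0.094591.
So P(overloaded truck | strain alarm) = 0.094591/0.246132 ≈ 0.384.

Now condition on the additional information:
For the numerator, keep only overloaded truck=true terms: 0.877968*0.167 = 0.146621
Normalizer over all consistent configurations: 0.76975*0.833 + 0.877968*0.167 = 0.787823
P(overloaded truck | strain alarm, structural fatigue) = 0.146621/0.787823 ≈ 0.186
— structural fatigue explains away the evidence for overloaded truck.

Pr(overloaded truck | strain alarm) ≈ 0.384; Pr(overloaded truck | strain alarm, structural fatigue) ≈ 0.186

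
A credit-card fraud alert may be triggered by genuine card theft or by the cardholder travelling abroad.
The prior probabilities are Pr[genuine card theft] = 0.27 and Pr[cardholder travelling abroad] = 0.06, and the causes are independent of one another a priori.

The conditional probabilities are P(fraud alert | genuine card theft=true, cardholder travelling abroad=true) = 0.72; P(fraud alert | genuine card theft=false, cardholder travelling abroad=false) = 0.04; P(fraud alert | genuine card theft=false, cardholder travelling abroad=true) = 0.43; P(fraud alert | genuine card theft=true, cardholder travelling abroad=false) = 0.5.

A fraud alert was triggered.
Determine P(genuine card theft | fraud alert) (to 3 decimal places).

P(genuine card theft | fraud alert) ≈ 0.750

Numerator (weight on configurations with genuine card theft): 0.126900 + 0.011664 = 0.138564
Denominator P(fraud alert): 0.04*0.73*0.94 + 0.43*0.73*0.06 + 0.5*0.27*0.94 + 0.72*0.27*0.06 = 0.184846
Posterior = 0.138564 / 0.184846 ≈ 0.750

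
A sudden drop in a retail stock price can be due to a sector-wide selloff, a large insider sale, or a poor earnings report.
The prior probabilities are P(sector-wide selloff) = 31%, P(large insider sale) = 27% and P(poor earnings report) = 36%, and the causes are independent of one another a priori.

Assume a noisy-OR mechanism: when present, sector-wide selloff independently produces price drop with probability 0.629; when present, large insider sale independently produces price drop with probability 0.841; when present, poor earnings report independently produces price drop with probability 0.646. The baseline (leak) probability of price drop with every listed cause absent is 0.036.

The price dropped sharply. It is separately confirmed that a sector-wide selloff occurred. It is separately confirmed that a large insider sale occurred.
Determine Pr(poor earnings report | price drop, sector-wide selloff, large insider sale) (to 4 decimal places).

Under noisy-OR, P(price drop | causes) = 1 − (1−0.036)·∏(1−qᵢ) over the active causes.
P(price drop | sector-wide selloff, large insider sale) = 0.943135*0.64 + 0.97987*0.36 = 0.603606 + 0.352753 = 0.956359
Of this, 0.352753 comes from 0.97987*0.36 (the poor earnings report=true cases).
So P(poor earnings report | price drop, sector-wide selloff, large insider sale) = 0.352753/0.956359 ≈ 0.3688.

Pr(poor earnings report | price drop, sector-wide selloff, large insider sale) ≈ 0.3688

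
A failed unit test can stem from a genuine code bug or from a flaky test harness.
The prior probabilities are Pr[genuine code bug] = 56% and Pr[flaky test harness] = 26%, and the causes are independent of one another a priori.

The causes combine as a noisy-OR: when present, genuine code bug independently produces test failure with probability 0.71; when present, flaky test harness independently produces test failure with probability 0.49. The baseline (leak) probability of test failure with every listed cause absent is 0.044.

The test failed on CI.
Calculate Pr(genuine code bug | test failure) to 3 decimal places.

Pr(genuine code bug | test failure) ≈ 0.853

Under noisy-OR, P(test failure | causes) = 1 − (1−0.044)·∏(1−qᵢ) over the active causes.
P(test failure) = 0.044*0.44*0.74 + 0.51244*0.44*0.26 + 0.72276*0.56*0.74 + 0.858608*0.56*0.26 = 0.014326 + 0.058623 + 0.299512 + 0.125013 = 0.497474
The genuine code bug-present share is 0.299512 + 0.125013 = 0.424525.
P(genuine code bug | test failure) = 0.424525 / 0.497474 ≈ 0.853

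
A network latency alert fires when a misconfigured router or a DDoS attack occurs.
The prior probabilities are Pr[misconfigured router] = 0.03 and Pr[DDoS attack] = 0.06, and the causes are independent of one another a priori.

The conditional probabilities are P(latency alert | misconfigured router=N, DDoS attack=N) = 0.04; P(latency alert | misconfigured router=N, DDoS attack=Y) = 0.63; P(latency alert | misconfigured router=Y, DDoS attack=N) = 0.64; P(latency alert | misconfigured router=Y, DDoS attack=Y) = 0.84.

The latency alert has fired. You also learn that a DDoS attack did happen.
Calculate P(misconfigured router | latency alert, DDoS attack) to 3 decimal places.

P(latency alert | DDoS attack) = 0.63·0.97 + 0.84·0.03 = 0.611100 + 0.025200 = 0.636300
Restricting to configurations with misconfigured router present: 0.84·0.03 = 0.025200.
P(misconfigured router | latency alert, DDoS attack) = 0.025200 / 0.636300 ≈ 0.040

P(misconfigured router | latency alert, DDoS attack) ≈ 0.040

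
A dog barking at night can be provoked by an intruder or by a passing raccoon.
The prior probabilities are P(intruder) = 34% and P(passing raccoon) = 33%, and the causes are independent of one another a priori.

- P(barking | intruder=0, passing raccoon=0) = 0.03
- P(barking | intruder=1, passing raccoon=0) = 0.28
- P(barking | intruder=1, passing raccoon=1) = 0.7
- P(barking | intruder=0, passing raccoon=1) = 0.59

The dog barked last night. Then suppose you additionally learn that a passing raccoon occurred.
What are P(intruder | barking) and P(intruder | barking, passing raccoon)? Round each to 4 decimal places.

P(intruder | barking) ≈ 0.5010; P(intruder | barking, passing raccoon) ≈ 0.3793

P(barking) = 0.03×0.66×0.67 + 0.59×0.66×0.33 + 0.28×0.34×0.67 + 0.7×0.34×0.33 = 0.013266 + 0.128502 + 0.063784 + 0.078540 = 0.284092
Restricting to configurations with intruder present: 0.063784 + 0.078540 = 0.142324.
So P(intruder | barking) = 0.142324/0.284092 ≈ 0.5010.

Now also conditioning on passing raccoon=true:
For the numerator, keep only intruder=true terms: 0.7·0.34 = 0.238000
Normalizer over all consistent configurations: 0.59·0.66 + 0.7·0.34 = 0.627400
Posterior = 0.238000 / 0.627400 ≈ 0.3793
The drop from 0.5010 to 0.3793 is the explaining-away (discounting) effect.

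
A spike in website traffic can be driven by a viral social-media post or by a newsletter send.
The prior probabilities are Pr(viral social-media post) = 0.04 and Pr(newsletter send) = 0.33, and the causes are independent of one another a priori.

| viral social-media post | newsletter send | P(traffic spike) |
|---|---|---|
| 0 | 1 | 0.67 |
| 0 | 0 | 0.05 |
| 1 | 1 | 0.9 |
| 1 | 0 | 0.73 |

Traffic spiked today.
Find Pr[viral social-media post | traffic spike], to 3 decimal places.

Pr[viral social-media post | traffic spike] ≈ 0.114

P(traffic spike) = 0.05·0.96·0.67 + 0.67·0.96·0.33 + 0.73·0.04·0.67 + 0.9·0.04·0.33 = 0.032160 + 0.212256 + 0.019564 + 0.011880 = 0.275860
The viral social-media post-present share is 0.019564 + 0.011880 = 0.031444.
So P(viral social-media post | traffic spike) = 0.031444/0.275860 ≈ 0.114.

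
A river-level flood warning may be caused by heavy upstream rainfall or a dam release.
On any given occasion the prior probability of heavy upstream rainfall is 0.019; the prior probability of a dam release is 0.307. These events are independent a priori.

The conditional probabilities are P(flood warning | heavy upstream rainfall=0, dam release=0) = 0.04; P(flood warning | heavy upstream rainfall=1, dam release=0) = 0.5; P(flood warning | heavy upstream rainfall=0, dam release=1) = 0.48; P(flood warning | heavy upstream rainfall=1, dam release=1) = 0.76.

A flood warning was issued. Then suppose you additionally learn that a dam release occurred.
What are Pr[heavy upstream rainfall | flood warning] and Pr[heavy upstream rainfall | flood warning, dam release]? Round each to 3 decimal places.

Pr[heavy upstream rainfall | flood warning] ≈ 0.060; Pr[heavy upstream rainfall | flood warning, dam release] ≈ 0.030

P(flood warning) = 0.04·0.981·0.693 + 0.48·0.981·0.307 + 0.5·0.019·0.693 + 0.76·0.019·0.307 = 0.027193 + 0.144560 + 0.006583 + 0.004433 = 0.182769
Restricting to configurations with heavy upstream rainfall present: 0.006583 + 0.004433 = 0.011016.
P(heavy upstream rainfall | flood warning) = 0.011016 / 0.182769 ≈ 0.060

With the extra evidence:
P(flood warning | dam release) = 0.48×0.981 + 0.76×0.019 = 0.470880 + 0.014440 = 0.485320
The heavy upstream rainfall-present share is 0.76×0.019 = 0.014440.
So P(heavy upstream rainfall | flood warning, dam release) = 0.014440/0.485320 ≈ 0.030.
This is intercausal reasoning (explaining away): once dam release accounts for the flood warning, heavy upstream rainfall becomes less likely.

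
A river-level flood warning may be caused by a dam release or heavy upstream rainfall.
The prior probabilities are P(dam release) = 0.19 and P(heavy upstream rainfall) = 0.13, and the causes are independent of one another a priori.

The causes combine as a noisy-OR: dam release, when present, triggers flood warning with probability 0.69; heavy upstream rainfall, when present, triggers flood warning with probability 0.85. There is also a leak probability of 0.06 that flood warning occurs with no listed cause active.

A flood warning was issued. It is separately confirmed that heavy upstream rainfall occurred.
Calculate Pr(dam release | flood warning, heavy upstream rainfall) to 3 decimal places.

Under noisy-OR, P(flood warning | causes) = 1 − (1−0.06)·∏(1−qᵢ) over the active causes.
Numerator (weight on configurations with dam release): 0.95629·0.19 = 0.181695
Normalizer over all consistent configurations: 0.859·0.81 + 0.95629·0.19 = 0.877485
Posterior = 0.181695 / 0.877485 ≈ 0.207

Pr(dam release | flood warning, heavy upstream rainfall) ≈ 0.207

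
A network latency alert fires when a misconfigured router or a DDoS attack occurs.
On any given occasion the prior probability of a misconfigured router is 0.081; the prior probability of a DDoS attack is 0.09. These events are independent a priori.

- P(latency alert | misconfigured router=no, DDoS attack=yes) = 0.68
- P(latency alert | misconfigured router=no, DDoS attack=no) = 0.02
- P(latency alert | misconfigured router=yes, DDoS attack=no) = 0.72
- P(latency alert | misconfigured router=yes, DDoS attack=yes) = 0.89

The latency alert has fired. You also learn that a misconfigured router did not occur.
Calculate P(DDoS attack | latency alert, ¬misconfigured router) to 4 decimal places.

P(DDoS attack | latency alert, ¬misconfigured router) ≈ 0.7708

Enumerate both values of DDoS attack and weight by the priors:
  P(latency alert | ¬misconfigured router) = 0.02·0.91 + 0.68·0.09
        = 0.018200 + 0.061200 = 0.079400
Keeping only the DDoS attack-present terms gives 0.061200, so
  P(DDoS attack | latency alert, ¬misconfigured router) = 0.061200 / 0.079400 ≈ 0.7708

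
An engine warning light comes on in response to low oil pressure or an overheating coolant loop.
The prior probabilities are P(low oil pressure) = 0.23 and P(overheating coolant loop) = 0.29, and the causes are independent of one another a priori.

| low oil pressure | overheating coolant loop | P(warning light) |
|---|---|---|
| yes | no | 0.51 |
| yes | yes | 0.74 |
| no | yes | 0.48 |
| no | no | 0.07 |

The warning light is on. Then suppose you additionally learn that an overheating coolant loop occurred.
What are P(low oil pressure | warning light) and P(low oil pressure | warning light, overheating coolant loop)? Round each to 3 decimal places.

P(low oil pressure | warning light) ≈ 0.477; P(low oil pressure | warning light, overheating coolant loop) ≈ 0.315

P(warning light) = 0.07*0.77*0.71 + 0.48*0.77*0.29 + 0.51*0.23*0.71 + 0.74*0.23*0.29 = 0.038269 + 0.107184 + 0.083283 + 0.049358 = 0.278094
The low oil pressure-present share is 0.083283 + 0.049358 = 0.132641.
So P(low oil pressure | warning light) = 0.132641/0.278094 ≈ 0.477.

With the extra evidence:
For the numerator, keep only low oil pressure=true terms: 0.74×0.23 = 0.170200
Denominator P(warning light | overheating coolant loop): 0.48×0.77 + 0.74×0.23 = 0.539800
Posterior = 0.170200 / 0.539800 ≈ 0.315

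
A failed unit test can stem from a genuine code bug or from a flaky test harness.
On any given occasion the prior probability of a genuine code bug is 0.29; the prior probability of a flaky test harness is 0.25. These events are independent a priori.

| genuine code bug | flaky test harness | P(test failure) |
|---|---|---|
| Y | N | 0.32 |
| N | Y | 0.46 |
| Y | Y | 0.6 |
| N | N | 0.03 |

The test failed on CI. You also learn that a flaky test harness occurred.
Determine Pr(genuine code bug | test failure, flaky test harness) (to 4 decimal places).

P(test failure | flaky test harness) = 0.46*0.71 + 0.6*0.29 = 0.326600 + 0.174000 = 0.500600
The genuine code bug-present share is 0.6*0.29 = 0.174000.
Hence the posterior is 0.174000/0.500600 ≈ 0.3476.

Pr(genuine code bug | test failure, flaky test harness) ≈ 0.3476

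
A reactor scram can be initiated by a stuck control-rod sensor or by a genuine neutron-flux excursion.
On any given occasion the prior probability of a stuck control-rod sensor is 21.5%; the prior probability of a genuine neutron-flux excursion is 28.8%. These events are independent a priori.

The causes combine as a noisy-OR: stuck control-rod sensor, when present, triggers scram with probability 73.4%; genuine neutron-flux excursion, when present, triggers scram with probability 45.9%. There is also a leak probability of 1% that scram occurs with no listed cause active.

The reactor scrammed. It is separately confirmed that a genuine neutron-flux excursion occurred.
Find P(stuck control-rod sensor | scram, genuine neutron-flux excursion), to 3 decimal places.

P(stuck control-rod sensor | scram, genuine neutron-flux excursion) ≈ 0.336

Under noisy-OR, P(scram | causes) = 1 − (1−0.01)·∏(1−qᵢ) over the active causes.
By total probability over both values of stuck control-rod sensor:
  P(scram | genuine neutron-flux excursion) = 0.46441*0.785 + 0.857533*0.215
        = 0.364562 + 0.184370 = 0.548932
The terms with stuck control-rod sensor present sum to 0.184370, so
  P(stuck control-rod sensor | scram, genuine neutron-flux excursion) = 0.184370 / 0.548932 ≈ 0.336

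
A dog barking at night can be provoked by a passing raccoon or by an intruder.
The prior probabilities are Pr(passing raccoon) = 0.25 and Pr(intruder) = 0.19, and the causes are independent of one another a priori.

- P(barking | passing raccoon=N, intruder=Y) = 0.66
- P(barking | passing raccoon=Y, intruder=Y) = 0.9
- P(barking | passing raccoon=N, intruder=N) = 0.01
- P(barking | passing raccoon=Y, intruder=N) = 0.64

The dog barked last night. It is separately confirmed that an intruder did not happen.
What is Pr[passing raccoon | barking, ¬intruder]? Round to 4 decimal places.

Weight on passing raccoon=true, given the evidence: 0.64*0.25 = 0.160000
Denominator P(barking | ¬intruder): 0.01*0.75 + 0.64*0.25 = 0.167500
Posterior = 0.160000 / 0.167500 ≈ 0.9552

Pr[passing raccoon | barking, ¬intruder] ≈ 0.9552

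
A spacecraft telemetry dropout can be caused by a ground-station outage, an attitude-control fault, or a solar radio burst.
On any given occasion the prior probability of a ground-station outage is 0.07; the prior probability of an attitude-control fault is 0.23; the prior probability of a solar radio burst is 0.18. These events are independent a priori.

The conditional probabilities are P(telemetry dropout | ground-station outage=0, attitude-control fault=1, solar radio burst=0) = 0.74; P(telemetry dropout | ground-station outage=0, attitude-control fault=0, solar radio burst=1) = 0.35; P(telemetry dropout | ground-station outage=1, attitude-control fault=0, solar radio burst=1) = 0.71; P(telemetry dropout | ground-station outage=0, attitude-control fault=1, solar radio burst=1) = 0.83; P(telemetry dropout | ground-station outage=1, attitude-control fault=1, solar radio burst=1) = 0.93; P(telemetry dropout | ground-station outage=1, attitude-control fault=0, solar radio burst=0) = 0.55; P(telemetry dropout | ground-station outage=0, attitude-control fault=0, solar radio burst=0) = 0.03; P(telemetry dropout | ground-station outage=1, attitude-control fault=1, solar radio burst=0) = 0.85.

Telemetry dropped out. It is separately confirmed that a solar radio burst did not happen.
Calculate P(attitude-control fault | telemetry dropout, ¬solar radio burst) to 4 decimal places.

P(attitude-control fault | telemetry dropout, ¬solar radio burst) ≈ 0.7708

For the numerator, keep only attitude-control fault=true terms: 0.158286 + 0.013685 = 0.171971
The normalizing constant is 0.03·0.93·0.77 + 0.74·0.93·0.23 + 0.55·0.07·0.77 + 0.85·0.07·0.23 = 0.223099
P(attitude-control fault | telemetry dropout, ¬solar radio burst) = 0.171971/0.223099 ≈ 0.7708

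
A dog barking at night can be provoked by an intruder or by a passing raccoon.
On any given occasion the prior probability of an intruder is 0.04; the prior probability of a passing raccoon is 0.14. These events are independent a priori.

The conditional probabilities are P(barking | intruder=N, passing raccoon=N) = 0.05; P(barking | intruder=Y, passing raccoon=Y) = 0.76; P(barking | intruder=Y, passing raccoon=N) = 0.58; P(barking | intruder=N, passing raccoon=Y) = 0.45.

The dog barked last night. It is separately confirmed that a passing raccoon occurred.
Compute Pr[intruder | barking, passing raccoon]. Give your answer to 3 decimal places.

Enumerate both values of intruder and weight by the priors:
  P(barking | passing raccoon) = 0.45×0.96 + 0.76×0.04
        = 0.432000 + 0.030400 = 0.462400
Keeping only the intruder-present terms gives 0.030400, so
  P(intruder | barking, passing raccoon) = 0.030400 / 0.462400 ≈ 0.066

Pr[intruder | barking, passing raccoon] ≈ 0.066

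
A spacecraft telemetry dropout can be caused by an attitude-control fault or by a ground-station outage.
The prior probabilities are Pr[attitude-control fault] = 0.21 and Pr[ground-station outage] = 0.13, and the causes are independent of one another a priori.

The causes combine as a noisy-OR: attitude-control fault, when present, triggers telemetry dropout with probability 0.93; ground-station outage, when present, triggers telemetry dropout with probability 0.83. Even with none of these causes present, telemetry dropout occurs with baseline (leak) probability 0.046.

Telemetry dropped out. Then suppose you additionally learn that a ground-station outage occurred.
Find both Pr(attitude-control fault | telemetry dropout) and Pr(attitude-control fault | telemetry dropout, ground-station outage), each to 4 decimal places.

Pr(attitude-control fault | telemetry dropout) ≈ 0.6267; Pr(attitude-control fault | telemetry dropout, ground-station outage) ≈ 0.2388

Under noisy-OR, P(telemetry dropout | causes) = 1 − (1−0.046)·∏(1−qᵢ) over the active causes.
P(telemetry dropout) = 0.046*0.79*0.87 + 0.83782*0.79*0.13 + 0.93322*0.21*0.87 + 0.988647*0.21*0.13 = 0.031616 + 0.086044 + 0.170499 + 0.026990 = 0.315149
Restricting to configurations with attitude-control fault present: 0.170499 + 0.026990 = 0.197489.
Hence the posterior is 0.197489/0.315149 ≈ 0.6267.

With the extra evidence:
Enumerate both values of attitude-control fault and weight by the priors:
  P(telemetry dropout | ground-station outage) = 0.83782·0.79 + 0.988647·0.21
        = 0.661878 + 0.207616 = 0.869494
Configurations with attitude-control fault contribute 0.207616, so
  P(attitude-control fault | telemetry dropout, ground-station outage) = 0.207616 / 0.869494 ≈ 0.2388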